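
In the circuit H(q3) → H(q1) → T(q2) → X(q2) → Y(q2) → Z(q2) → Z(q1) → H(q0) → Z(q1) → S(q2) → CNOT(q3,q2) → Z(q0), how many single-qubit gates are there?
11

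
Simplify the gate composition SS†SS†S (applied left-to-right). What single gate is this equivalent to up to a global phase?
S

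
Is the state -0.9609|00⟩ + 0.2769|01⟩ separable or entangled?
Separable

Writing the state as a|00⟩ + b|01⟩ + c|10⟩ + d|11⟩, it is a product state iff ad − bc = 0.
Here (a, b, c, d) = (-0.9609, 0.2769, 0, 0): ad − bc = (-0.9609)(0) − (0.2769)(0) = 0, so the state is separable.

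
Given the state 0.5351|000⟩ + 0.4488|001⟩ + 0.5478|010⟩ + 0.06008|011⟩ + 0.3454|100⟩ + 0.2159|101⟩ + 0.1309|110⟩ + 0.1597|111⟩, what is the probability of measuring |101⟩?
0.04661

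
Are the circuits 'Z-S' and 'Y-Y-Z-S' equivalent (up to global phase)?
Yes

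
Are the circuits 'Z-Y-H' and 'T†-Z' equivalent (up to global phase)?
No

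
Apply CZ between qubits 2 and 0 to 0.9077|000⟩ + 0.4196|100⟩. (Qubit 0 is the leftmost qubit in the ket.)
0.9077|000⟩ + 0.4196|100⟩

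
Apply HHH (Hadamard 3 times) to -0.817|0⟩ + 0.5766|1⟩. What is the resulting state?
-0.17|0⟩ - 0.9854|1⟩

H² = I, so H^3 = H: a single Hadamard. With (a, b) = (-0.817, 0.5766), H gives ((a + b)/√2, (a − b)/√2) = (-0.17, -0.9854).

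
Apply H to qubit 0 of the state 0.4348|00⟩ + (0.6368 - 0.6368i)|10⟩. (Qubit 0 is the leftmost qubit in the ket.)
(0.7577 - 0.4503i)|00⟩ + (-0.1428 + 0.4503i)|10⟩

H on qubit 0 mixes each pair of kets that differ only in qubit 0: amplitudes (a, b) of (|…0…⟩, |…1…⟩) become ((a + b)/√2, (a − b)/√2). Kets absent from the input have amplitude 0.
(|00⟩, |10⟩): (a, b) = (0.4348, (0.6368 - 0.6368i)) → ((0.7577 - 0.4503i), (-0.1428 + 0.4503i))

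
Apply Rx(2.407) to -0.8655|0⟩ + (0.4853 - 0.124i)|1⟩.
(-0.4265 - 0.4529i)|0⟩ + (0.1743 + 0.7632i)|1⟩

Rx(2.407) = [[cos(θ/2), −i·sin(θ/2)], [−i·sin(θ/2), cos(θ/2)]]; θ = 2.407, cos(θ/2) ≈ 0.359093, sin(θ/2) ≈ 0.933302.
With a = amp(|0⟩) = -0.8655 and b = amp(|1⟩) = (0.4853 - 0.124i):
new amp(|0⟩) = (0.359093)·a + (-0.933302i)·b = (-0.4265 - 0.4529i)
new amp(|1⟩) = (-0.933302i)·a + (0.359093)·b = (0.1743 + 0.7632i)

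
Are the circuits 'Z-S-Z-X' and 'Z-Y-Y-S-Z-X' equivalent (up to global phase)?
Yes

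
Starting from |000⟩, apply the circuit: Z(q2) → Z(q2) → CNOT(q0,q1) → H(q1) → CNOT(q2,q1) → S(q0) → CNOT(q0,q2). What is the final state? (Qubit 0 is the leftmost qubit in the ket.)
1/√2|000⟩ + 1/√2|010⟩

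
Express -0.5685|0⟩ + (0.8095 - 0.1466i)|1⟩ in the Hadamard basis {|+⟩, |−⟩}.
(0.1704 - 0.1037i)|+⟩ + (-0.9744 + 0.1037i)|−⟩

With |ψ⟩ = α|0⟩ + β|1⟩, the Hadamard-basis coefficients are ⟨+|ψ⟩ = (α + β)/√2 and ⟨−|ψ⟩ = (α − β)/√2.
Here α = -0.5685, β = (0.8095 - 0.1466i): (α + β)/√2 = (0.1704 - 0.1037i), (α − β)/√2 = (-0.9744 + 0.1037i).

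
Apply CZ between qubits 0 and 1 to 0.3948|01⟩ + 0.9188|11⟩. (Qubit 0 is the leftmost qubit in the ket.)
0.3948|01⟩ - 0.9188|11⟩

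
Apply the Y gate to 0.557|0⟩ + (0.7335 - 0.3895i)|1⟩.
(-0.3895 - 0.7335i)|0⟩ + 0.557i|1⟩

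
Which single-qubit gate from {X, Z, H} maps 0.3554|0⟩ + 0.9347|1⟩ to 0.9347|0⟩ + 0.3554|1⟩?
X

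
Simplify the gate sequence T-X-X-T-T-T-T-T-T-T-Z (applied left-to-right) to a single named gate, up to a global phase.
Z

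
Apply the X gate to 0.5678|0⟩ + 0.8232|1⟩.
0.8232|0⟩ + 0.5678|1⟩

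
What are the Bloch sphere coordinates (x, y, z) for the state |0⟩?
(0, 0, 1)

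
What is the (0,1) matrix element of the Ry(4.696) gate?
-0.7129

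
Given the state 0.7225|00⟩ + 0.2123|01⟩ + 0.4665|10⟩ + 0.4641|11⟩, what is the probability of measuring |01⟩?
0.04507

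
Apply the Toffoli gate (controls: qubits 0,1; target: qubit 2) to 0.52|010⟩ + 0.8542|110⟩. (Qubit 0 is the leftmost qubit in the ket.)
0.52|010⟩ + 0.8542|111⟩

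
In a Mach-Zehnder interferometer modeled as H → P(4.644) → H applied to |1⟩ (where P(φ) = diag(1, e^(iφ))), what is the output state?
(0.5342 + 0.4988i)|0⟩ + (0.4658 - 0.4988i)|1⟩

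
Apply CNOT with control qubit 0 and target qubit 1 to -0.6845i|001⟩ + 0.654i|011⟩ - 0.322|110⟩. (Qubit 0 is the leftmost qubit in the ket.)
-0.6845i|001⟩ + 0.654i|011⟩ - 0.322|100⟩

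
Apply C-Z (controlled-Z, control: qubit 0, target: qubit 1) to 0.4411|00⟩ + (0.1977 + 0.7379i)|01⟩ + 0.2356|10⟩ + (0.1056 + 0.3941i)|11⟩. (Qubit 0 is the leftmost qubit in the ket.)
0.4411|00⟩ + (0.1977 + 0.7379i)|01⟩ + 0.2356|10⟩ + (-0.1056 - 0.3941i)|11⟩

C-Z leaves the control-|0⟩ kets |00⟩, |01⟩ unchanged and applies Z to qubit 1 on the control-|1⟩ pair (|10⟩, |11⟩).
Z = [[1, 0], [0, -1]].
With a = amp(|10⟩) = 0.2356 and b = amp(|11⟩) = (0.1056 + 0.3941i):
new amp(|10⟩) = (1)·a = 0.2356
new amp(|11⟩) = (-1)·b = (-0.1056 - 0.3941i)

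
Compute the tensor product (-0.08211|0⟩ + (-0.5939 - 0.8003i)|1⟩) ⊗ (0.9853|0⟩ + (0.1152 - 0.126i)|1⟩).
-0.0809|00⟩ + (-0.009459 + 0.01035i)|01⟩ + (-0.5852 - 0.7885i)|10⟩ + (-0.1693 - 0.01736i)|11⟩

amp(|b₁b₂…⟩) = product of the factor amplitudes for bits b₁, b₂, …; only kets whose every factor amplitude is nonzero survive.
|00⟩: (-0.08211)(0.9853) = -0.0809
|01⟩: (-0.08211)(0.1152 - 0.126i) = (-0.009459 + 0.01035i)
|10⟩: (-0.5939 - 0.8003i)(0.9853) = (-0.5852 - 0.7885i)
|11⟩: (-0.5939 - 0.8003i)(0.1152 - 0.126i) = (-0.1693 - 0.01736i)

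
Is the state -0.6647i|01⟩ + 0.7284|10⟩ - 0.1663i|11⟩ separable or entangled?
Entangled

Writing the state as a|00⟩ + b|01⟩ + c|10⟩ + d|11⟩, it is a product state iff ad − bc = 0.
Here (a, b, c, d) = (0, -0.6647i, 0.7284, -0.1663i): ad − bc = (0)(-0.1663i) − (-0.6647i)(0.7284) = 0.4842i ≠ 0, so the state is entangled.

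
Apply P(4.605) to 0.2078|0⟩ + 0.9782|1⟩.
0.2078|0⟩ + (-0.1048 - 0.9726i)|1⟩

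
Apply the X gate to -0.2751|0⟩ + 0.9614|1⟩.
0.9614|0⟩ - 0.2751|1⟩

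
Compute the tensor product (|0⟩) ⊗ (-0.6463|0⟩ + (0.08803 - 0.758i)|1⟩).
-0.6463|00⟩ + (0.08803 - 0.758i)|01⟩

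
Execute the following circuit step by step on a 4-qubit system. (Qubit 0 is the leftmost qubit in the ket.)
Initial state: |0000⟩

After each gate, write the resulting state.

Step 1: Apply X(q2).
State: |0010⟩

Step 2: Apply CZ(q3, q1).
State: |0010⟩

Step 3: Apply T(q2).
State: (1/√2 + (1/√2)i)|0010⟩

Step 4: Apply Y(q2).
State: (1/√2 - (1/√2)i)|0000⟩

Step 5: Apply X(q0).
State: (1/√2 - (1/√2)i)|1000⟩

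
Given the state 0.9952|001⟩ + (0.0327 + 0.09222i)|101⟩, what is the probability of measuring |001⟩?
0.9904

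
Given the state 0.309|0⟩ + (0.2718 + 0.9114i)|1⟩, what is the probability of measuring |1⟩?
0.9045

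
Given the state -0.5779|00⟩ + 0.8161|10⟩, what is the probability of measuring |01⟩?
0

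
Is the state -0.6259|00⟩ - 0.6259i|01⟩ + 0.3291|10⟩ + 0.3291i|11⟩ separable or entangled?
Separable

Writing the state as a|00⟩ + b|01⟩ + c|10⟩ + d|11⟩, it is a product state iff ad − bc = 0.
Here (a, b, c, d) = (-0.6259, -0.6259i, 0.3291, 0.3291i): ad − bc = (-0.6259)(0.3291i) − (-0.6259i)(0.3291) = 0, so the state is separable.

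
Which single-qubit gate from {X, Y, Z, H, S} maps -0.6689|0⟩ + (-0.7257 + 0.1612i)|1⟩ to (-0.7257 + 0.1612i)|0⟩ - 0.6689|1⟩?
X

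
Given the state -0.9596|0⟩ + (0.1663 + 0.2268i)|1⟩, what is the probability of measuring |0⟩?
0.9208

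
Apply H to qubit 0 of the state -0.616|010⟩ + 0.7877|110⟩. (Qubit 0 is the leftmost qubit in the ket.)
0.1214|010⟩ - 0.9926|110⟩

H on qubit 0 mixes each pair of kets that differ only in qubit 0: amplitudes (a, b) of (|…0…⟩, |…1…⟩) become ((a + b)/√2, (a − b)/√2). Kets absent from the input have amplitude 0.
(|010⟩, |110⟩): (a, b) = (-0.616, 0.7877) → (0.1214, -0.9926)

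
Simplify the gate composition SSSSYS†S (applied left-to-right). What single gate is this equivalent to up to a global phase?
Y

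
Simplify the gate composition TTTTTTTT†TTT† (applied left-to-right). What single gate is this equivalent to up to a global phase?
T†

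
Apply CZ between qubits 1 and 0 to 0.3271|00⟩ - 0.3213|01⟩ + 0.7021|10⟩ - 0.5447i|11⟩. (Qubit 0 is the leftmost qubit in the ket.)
0.3271|00⟩ - 0.3213|01⟩ + 0.7021|10⟩ + 0.5447i|11⟩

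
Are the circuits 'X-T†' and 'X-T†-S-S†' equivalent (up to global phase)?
Yes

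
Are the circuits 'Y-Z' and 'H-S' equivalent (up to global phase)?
No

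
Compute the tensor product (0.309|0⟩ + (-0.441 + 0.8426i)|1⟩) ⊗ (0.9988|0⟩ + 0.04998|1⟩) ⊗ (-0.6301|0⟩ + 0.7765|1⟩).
-0.1945|000⟩ + 0.2397|001⟩ - 0.009731|010⟩ + 0.01199|011⟩ + (0.2775 - 0.5303i)|100⟩ + (-0.342 + 0.6535i)|101⟩ + (0.01389 - 0.02654i)|110⟩ + (-0.01711 + 0.0327i)|111⟩

amp(|b₁b₂…⟩) = product of the factor amplitudes for bits b₁, b₂, …; only kets whose every factor amplitude is nonzero survive.
|000⟩: (0.309)(0.9988)(-0.6301) = -0.1945
|001⟩: (0.309)(0.9988)(0.7765) = 0.2397
|010⟩: (0.309)(0.04998)(-0.6301) = -0.009731
|011⟩: (0.309)(0.04998)(0.7765) = 0.01199
|100⟩: (-0.441 + 0.8426i)(0.9988)(-0.6301) = (0.2775 - 0.5303i)
|101⟩: (-0.441 + 0.8426i)(0.9988)(0.7765) = (-0.342 + 0.6535i)
|110⟩: (-0.441 + 0.8426i)(0.04998)(-0.6301) = (0.01389 - 0.02654i)
|111⟩: (-0.441 + 0.8426i)(0.04998)(0.7765) = (-0.01711 + 0.0327i)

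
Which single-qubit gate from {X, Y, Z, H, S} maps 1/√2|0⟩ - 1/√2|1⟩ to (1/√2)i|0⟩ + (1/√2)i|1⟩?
Y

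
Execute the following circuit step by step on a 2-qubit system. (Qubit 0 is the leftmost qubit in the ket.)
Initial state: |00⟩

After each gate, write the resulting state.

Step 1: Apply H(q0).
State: 1/√2|00⟩ + 1/√2|10⟩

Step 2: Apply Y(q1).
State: (1/√2)i|01⟩ + (1/√2)i|11⟩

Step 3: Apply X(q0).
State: (1/√2)i|01⟩ + (1/√2)i|11⟩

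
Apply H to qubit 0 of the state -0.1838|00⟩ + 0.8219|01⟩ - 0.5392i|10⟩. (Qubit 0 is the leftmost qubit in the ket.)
(-0.13 - 0.3813i)|00⟩ + 0.5812|01⟩ + (-0.13 + 0.3813i)|10⟩ + 0.5812|11⟩

H on qubit 0 mixes each pair of kets that differ only in qubit 0: amplitudes (a, b) of (|…0…⟩, |…1…⟩) become ((a + b)/√2, (a − b)/√2). Kets absent from the input have amplitude 0.
(|00⟩, |10⟩): (a, b) = (-0.1838, -0.5392i) → ((-0.13 - 0.3813i), (-0.13 + 0.3813i))
(|01⟩, |11⟩): (a, b) = (0.8219, 0) → (0.5812, 0.5812)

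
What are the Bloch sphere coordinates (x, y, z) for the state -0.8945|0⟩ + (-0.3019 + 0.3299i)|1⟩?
(0.5401, -0.5902, 0.6002)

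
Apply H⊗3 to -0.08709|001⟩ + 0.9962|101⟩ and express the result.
0.3214|000⟩ - 0.3214|001⟩ + 0.3214|010⟩ - 0.3214|011⟩ - 0.383|100⟩ + 0.383|101⟩ - 0.383|110⟩ + 0.383|111⟩

H⊗3 gives amp(|y⟩) = (1/2√2) Σ_x (−1)^(x·y) amp(|x⟩), where x·y is the number of positions in which both x and y have a 1.
|000⟩: (-0.08709 + 0.9962)/(2√2) = 0.3214
|001⟩: (0.08709 - 0.9962)/(2√2) = -0.3214
|010⟩: (-0.08709 + 0.9962)/(2√2) = 0.3214
|011⟩: (0.08709 - 0.9962)/(2√2) = -0.3214
|100⟩: (-0.08709 - 0.9962)/(2√2) = -0.383
|101⟩: (0.08709 + 0.9962)/(2√2) = 0.383
|110⟩: (-0.08709 - 0.9962)/(2√2) = -0.383
|111⟩: (0.08709 + 0.9962)/(2√2) = 0.383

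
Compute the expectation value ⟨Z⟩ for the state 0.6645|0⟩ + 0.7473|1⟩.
-0.1169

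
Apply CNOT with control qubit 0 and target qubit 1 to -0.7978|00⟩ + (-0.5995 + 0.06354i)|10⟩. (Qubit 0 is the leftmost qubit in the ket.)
-0.7978|00⟩ + (-0.5995 + 0.06354i)|11⟩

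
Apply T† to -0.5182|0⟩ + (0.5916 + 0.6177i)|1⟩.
-0.5182|0⟩ + (0.8551 + 0.01846i)|1⟩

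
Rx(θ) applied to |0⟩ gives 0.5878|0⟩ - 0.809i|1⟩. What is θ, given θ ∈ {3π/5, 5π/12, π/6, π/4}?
3π/5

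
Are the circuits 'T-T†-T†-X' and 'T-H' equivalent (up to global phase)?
No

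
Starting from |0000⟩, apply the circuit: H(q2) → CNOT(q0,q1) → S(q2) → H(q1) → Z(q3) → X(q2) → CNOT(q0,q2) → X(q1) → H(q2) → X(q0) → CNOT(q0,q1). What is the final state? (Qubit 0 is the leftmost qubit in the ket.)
(1/√8 + (1/√8)i)|1000⟩ + (-1/√8 + (1/√8)i)|1010⟩ + (1/√8 + (1/√8)i)|1100⟩ + (-1/√8 + (1/√8)i)|1110⟩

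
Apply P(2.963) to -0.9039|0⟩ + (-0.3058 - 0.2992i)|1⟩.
-0.9039|0⟩ + (0.3541 + 0.2401i)|1⟩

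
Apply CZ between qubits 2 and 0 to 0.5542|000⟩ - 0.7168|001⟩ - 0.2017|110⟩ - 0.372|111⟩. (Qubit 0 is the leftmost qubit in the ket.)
0.5542|000⟩ - 0.7168|001⟩ - 0.2017|110⟩ + 0.372|111⟩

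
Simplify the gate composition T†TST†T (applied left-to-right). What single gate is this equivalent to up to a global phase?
S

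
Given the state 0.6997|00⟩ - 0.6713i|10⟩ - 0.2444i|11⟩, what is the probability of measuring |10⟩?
0.4506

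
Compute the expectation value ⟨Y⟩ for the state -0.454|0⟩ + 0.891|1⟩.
0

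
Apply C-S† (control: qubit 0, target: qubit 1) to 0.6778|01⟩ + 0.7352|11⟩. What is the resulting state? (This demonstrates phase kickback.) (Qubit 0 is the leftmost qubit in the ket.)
0.6778|01⟩ - 0.7352i|11⟩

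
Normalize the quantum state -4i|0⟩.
-i|0⟩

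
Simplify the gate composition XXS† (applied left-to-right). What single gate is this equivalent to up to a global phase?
S†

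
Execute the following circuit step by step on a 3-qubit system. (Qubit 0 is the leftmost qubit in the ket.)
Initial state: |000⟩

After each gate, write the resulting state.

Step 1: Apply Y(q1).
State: i|010⟩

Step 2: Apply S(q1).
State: -|010⟩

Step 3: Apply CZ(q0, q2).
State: -|010⟩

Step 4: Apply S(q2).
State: -|010⟩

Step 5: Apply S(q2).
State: -|010⟩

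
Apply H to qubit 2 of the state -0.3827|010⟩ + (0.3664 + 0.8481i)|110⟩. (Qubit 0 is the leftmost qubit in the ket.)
-0.2706|010⟩ - 0.2706|011⟩ + (0.2591 + 0.5997i)|110⟩ + (0.2591 + 0.5997i)|111⟩

H on qubit 2 mixes each pair of kets that differ only in qubit 2: amplitudes (a, b) of (|…0…⟩, |…1…⟩) become ((a + b)/√2, (a − b)/√2). Kets absent from the input have amplitude 0.
(|010⟩, |011⟩): (a, b) = (-0.3827, 0) → (-0.2706, -0.2706)
(|110⟩, |111⟩): (a, b) = ((0.3664 + 0.8481i), 0) → ((0.2591 + 0.5997i), (0.2591 + 0.5997i))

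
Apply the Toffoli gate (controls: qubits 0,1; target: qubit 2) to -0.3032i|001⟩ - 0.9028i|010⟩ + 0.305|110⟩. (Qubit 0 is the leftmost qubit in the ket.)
-0.3032i|001⟩ - 0.9028i|010⟩ + 0.305|111⟩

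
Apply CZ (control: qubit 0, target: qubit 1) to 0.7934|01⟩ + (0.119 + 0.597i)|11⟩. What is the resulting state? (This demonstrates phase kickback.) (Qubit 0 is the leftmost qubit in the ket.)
0.7934|01⟩ + (-0.119 - 0.597i)|11⟩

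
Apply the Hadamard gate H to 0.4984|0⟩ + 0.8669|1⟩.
0.9654|0⟩ - 0.2606|1⟩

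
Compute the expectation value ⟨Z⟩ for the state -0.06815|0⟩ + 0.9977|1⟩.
-0.9908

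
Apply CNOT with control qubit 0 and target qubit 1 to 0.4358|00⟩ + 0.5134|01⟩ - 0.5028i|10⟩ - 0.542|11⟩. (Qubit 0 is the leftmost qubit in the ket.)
0.4358|00⟩ + 0.5134|01⟩ - 0.542|10⟩ - 0.5028i|11⟩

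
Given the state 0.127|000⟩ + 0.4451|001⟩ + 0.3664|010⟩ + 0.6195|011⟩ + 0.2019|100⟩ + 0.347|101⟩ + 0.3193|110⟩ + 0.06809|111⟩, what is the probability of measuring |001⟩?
0.1981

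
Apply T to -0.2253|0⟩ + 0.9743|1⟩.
-0.2253|0⟩ + (0.6889 + 0.6889i)|1⟩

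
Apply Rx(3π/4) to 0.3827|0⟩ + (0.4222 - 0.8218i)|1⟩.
(-0.6128 - 0.3901i)|0⟩ + (0.1616 - 0.6681i)|1⟩

Rx(3π/4) = [[cos(θ/2), −i·sin(θ/2)], [−i·sin(θ/2), cos(θ/2)]]; θ = 3π/4, cos(θ/2) ≈ 0.382683, sin(θ/2) ≈ 0.92388.
With a = amp(|0⟩) = 0.3827 and b = amp(|1⟩) = (0.4222 - 0.8218i):
new amp(|0⟩) = (0.382683)·a + (-0.92388i)·b = (-0.6128 - 0.3901i)
new amp(|1⟩) = (-0.92388i)·a + (0.382683)·b = (0.1616 - 0.6681i)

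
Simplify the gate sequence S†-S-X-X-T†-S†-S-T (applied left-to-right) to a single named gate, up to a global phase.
I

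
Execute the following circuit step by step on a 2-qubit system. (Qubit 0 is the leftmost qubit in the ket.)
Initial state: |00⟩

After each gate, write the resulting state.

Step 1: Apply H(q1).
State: 1/√2|00⟩ + 1/√2|01⟩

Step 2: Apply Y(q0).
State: (1/√2)i|10⟩ + (1/√2)i|11⟩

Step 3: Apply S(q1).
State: (1/√2)i|10⟩ - 1/√2|11⟩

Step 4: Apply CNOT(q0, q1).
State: -1/√2|10⟩ + (1/√2)i|11⟩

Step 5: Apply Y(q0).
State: (1/√2)i|00⟩ + 1/√2|01⟩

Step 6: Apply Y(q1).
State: -(1/√2)i|00⟩ - 1/√2|01⟩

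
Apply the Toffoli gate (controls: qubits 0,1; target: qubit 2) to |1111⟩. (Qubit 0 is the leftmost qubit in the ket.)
|1101⟩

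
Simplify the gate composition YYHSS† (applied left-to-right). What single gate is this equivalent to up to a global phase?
H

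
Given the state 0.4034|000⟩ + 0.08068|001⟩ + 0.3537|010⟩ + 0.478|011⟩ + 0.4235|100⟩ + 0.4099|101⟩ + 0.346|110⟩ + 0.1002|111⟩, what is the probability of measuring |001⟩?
0.006509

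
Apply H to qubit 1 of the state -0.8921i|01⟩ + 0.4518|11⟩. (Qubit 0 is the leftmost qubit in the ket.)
-0.6308i|00⟩ + 0.6308i|01⟩ + 0.3195|10⟩ - 0.3195|11⟩

H on qubit 1 mixes each pair of kets that differ only in qubit 1: amplitudes (a, b) of (|…0…⟩, |…1…⟩) become ((a + b)/√2, (a − b)/√2). Kets absent from the input have amplitude 0.
(|00⟩, |01⟩): (a, b) = (0, -0.8921i) → (-0.6308i, 0.6308i)
(|10⟩, |11⟩): (a, b) = (0, 0.4518) → (0.3195, -0.3195)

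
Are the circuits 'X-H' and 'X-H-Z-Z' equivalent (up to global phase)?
Yes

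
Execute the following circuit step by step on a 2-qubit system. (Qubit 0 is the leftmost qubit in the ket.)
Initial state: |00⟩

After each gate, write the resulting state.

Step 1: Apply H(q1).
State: 1/√2|00⟩ + 1/√2|01⟩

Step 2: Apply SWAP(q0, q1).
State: 1/√2|00⟩ + 1/√2|10⟩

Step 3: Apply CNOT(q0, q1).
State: 1/√2|00⟩ + 1/√2|11⟩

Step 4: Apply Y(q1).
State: (1/√2)i|01⟩ - (1/√2)i|10⟩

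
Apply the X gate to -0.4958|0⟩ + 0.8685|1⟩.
0.8685|0⟩ - 0.4958|1⟩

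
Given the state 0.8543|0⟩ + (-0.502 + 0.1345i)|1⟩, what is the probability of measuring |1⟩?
0.2701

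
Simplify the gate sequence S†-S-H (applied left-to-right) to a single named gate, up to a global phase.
H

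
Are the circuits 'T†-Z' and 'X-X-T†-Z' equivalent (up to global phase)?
Yes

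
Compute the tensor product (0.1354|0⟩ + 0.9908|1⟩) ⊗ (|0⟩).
0.1354|00⟩ + 0.9908|10⟩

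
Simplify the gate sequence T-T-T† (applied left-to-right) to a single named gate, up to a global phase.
T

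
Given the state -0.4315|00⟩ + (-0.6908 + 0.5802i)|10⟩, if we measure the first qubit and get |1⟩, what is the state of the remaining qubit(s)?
(-0.7657 + 0.6431i)|0⟩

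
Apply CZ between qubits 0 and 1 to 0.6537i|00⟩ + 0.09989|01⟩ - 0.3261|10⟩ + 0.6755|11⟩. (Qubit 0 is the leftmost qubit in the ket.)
0.6537i|00⟩ + 0.09989|01⟩ - 0.3261|10⟩ - 0.6755|11⟩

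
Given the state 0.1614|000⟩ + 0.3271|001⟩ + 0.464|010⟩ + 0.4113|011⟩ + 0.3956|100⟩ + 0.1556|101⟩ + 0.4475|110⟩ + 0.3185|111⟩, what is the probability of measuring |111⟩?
0.1014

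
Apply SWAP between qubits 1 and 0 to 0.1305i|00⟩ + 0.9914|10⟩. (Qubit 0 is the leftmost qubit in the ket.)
0.1305i|00⟩ + 0.9914|01⟩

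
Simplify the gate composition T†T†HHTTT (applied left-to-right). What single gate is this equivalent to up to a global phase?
T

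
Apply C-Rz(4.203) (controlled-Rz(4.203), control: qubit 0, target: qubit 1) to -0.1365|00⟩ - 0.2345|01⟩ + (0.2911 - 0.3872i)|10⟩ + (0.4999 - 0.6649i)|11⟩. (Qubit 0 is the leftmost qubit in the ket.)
-0.1365|00⟩ - 0.2345|01⟩ + (-0.4813 - 0.05508i)|10⟩ + (0.3204 + 0.7677i)|11⟩

C-Rz(4.203) leaves the control-|0⟩ kets |00⟩, |01⟩ unchanged and applies Rz(4.203) to qubit 1 on the control-|1⟩ pair (|10⟩, |11⟩).
Rz(4.203) = [[e^(−iθ/2), 0], [0, e^(iθ/2)]] with e^(±iθ/2) = cos(θ/2) ± i·sin(θ/2); θ = 4.203, cos(θ/2) ≈ -0.50614, sin(θ/2) ≈ 0.862451.
With a = amp(|10⟩) = (0.2911 - 0.3872i) and b = amp(|11⟩) = (0.4999 - 0.6649i):
new amp(|10⟩) = (-0.50614 - 0.862451i)·a = (-0.4813 - 0.05508i)
new amp(|11⟩) = (-0.50614 + 0.862451i)·b = (0.3204 + 0.7677i)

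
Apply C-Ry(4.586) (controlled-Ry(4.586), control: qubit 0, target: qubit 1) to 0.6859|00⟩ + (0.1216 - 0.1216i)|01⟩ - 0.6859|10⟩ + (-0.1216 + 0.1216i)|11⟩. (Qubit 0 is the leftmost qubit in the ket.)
0.6859|00⟩ + (0.1216 - 0.1216i)|01⟩ + (0.5446 - 0.09124i)|10⟩ + (-0.4343 - 0.08038i)|11⟩

C-Ry(4.586) leaves the control-|0⟩ kets |00⟩, |01⟩ unchanged and applies Ry(4.586) to qubit 1 on the control-|1⟩ pair (|10⟩, |11⟩).
Ry(4.586) = [[cos(θ/2), −sin(θ/2)], [sin(θ/2), cos(θ/2)]]; θ = 4.586, cos(θ/2) ≈ -0.66104, sin(θ/2) ≈ 0.750351.
With a = amp(|10⟩) = -0.6859 and b = amp(|11⟩) = (-0.1216 + 0.1216i):
new amp(|10⟩) = (-0.66104)·a + (-0.750351)·b = (0.5446 - 0.09124i)
new amp(|11⟩) = (0.750351)·a + (-0.66104)·b = (-0.4343 - 0.08038i)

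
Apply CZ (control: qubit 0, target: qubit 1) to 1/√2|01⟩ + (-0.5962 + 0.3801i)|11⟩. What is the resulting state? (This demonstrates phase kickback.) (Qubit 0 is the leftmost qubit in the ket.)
1/√2|01⟩ + (0.5962 - 0.3801i)|11⟩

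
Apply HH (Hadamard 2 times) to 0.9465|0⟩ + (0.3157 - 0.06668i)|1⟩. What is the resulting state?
0.9465|0⟩ + (0.3157 - 0.06668i)|1⟩

H² = I, so an even number of Hadamards cancels: H^2 = I and the state is unchanged.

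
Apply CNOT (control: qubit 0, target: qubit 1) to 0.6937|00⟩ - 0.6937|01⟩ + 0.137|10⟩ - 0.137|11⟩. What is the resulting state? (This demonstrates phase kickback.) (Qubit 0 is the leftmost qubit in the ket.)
0.6937|00⟩ - 0.6937|01⟩ - 0.137|10⟩ + 0.137|11⟩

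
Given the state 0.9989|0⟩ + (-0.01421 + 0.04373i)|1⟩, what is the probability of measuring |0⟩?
0.9978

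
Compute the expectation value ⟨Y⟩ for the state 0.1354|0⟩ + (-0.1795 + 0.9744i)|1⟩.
0.2639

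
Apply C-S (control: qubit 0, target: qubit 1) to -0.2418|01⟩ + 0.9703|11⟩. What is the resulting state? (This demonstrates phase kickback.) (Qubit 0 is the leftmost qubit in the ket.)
-0.2418|01⟩ + 0.9703i|11⟩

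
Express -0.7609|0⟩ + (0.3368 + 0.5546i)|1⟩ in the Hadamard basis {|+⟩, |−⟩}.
(-0.2999 + 0.3922i)|+⟩ + (-0.7762 - 0.3922i)|−⟩

With |ψ⟩ = α|0⟩ + β|1⟩, the Hadamard-basis coefficients are ⟨+|ψ⟩ = (α + β)/√2 and ⟨−|ψ⟩ = (α − β)/√2.
Here α = -0.7609, β = (0.3368 + 0.5546i): (α + β)/√2 = (-0.2999 + 0.3922i), (α − β)/√2 = (-0.7762 - 0.3922i).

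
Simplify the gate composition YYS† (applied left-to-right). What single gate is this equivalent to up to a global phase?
S†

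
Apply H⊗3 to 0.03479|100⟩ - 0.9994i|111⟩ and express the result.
(0.0123 - 0.3533i)|000⟩ + (0.0123 + 0.3533i)|001⟩ + (0.0123 + 0.3533i)|010⟩ + (0.0123 - 0.3533i)|011⟩ + (-0.0123 + 0.3533i)|100⟩ + (-0.0123 - 0.3533i)|101⟩ + (-0.0123 - 0.3533i)|110⟩ + (-0.0123 + 0.3533i)|111⟩

H⊗3 gives amp(|y⟩) = (1/2√2) Σ_x (−1)^(x·y) amp(|x⟩), where x·y is the number of positions in which both x and y have a 1.
|000⟩: (0.03479 - 0.9994i)/(2√2) = (0.0123 - 0.3533i)
|001⟩: (0.03479 + 0.9994i)/(2√2) = (0.0123 + 0.3533i)
|010⟩: (0.03479 + 0.9994i)/(2√2) = (0.0123 + 0.3533i)
|011⟩: (0.03479 - 0.9994i)/(2√2) = (0.0123 - 0.3533i)
|100⟩: (-0.03479 + 0.9994i)/(2√2) = (-0.0123 + 0.3533i)
|101⟩: (-0.03479 - 0.9994i)/(2√2) = (-0.0123 - 0.3533i)
|110⟩: (-0.03479 - 0.9994i)/(2√2) = (-0.0123 - 0.3533i)
|111⟩: (-0.03479 + 0.9994i)/(2√2) = (-0.0123 + 0.3533i)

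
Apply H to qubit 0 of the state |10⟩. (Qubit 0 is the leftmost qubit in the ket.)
1/√2|00⟩ - 1/√2|10⟩

H on qubit 0 mixes each pair of kets that differ only in qubit 0: amplitudes (a, b) of (|…0…⟩, |…1…⟩) become ((a + b)/√2, (a − b)/√2). Kets absent from the input have amplitude 0.
(|00⟩, |10⟩): (a, b) = (0, 1) → (1/√2, -1/√2)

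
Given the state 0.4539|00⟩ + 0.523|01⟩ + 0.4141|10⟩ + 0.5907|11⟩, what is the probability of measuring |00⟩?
0.206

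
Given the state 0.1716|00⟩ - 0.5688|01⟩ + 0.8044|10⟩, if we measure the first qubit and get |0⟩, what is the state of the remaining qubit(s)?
0.2888|0⟩ - 0.9574|1⟩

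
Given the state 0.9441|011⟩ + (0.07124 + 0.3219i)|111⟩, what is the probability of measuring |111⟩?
0.1087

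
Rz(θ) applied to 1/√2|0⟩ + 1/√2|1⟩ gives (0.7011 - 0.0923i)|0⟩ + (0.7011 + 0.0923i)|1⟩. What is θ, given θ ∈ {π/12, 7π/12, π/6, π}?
π/12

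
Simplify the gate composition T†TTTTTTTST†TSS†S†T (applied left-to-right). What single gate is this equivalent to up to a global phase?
T†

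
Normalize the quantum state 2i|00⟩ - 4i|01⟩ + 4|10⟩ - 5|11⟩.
0.2561i|00⟩ - 0.5121i|01⟩ + 0.5121|10⟩ - 0.6402|11⟩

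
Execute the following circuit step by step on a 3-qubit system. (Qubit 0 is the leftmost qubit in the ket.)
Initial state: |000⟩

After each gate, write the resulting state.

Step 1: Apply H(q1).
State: 1/√2|000⟩ + 1/√2|010⟩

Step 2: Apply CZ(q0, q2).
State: 1/√2|000⟩ + 1/√2|010⟩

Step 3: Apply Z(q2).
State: 1/√2|000⟩ + 1/√2|010⟩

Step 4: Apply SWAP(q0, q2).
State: 1/√2|000⟩ + 1/√2|010⟩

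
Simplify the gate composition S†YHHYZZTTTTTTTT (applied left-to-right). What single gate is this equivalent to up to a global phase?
S†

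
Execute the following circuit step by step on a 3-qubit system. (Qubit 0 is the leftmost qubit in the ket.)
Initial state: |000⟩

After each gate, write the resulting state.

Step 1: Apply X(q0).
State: |100⟩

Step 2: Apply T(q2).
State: |100⟩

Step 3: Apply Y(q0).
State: -i|000⟩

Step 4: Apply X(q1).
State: -i|010⟩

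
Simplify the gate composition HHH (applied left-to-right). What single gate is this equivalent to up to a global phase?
H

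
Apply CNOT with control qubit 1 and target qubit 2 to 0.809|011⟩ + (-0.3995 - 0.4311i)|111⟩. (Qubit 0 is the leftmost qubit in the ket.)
0.809|010⟩ + (-0.3995 - 0.4311i)|110⟩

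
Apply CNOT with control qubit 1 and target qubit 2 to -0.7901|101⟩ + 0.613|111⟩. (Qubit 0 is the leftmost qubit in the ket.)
-0.7901|101⟩ + 0.613|110⟩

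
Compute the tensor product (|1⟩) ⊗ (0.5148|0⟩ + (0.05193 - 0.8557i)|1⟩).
0.5148|10⟩ + (0.05193 - 0.8557i)|11⟩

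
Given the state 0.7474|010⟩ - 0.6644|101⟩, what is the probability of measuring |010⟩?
0.5586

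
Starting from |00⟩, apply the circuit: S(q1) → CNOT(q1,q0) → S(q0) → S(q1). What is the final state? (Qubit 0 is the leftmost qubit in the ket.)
|00⟩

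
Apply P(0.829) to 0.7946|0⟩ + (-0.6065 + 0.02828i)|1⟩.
0.7946|0⟩ + (-0.4306 - 0.428i)|1⟩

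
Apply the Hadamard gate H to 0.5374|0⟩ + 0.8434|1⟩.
0.9764|0⟩ - 0.2164|1⟩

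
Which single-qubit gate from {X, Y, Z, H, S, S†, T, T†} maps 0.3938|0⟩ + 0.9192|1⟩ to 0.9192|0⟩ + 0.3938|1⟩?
X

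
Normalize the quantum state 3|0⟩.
|0⟩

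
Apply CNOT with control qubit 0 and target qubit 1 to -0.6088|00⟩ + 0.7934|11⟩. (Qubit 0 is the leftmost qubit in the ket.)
-0.6088|00⟩ + 0.7934|10⟩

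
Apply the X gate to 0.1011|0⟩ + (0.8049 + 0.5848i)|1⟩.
(0.8049 + 0.5848i)|0⟩ + 0.1011|1⟩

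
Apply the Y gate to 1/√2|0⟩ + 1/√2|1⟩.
-(1/√2)i|0⟩ + (1/√2)i|1⟩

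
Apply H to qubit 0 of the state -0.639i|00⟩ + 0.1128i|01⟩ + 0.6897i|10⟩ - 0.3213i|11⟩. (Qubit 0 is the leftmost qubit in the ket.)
0.03585i|00⟩ - 0.1474i|01⟩ - 0.9395i|10⟩ + 0.307i|11⟩

H on qubit 0 mixes each pair of kets that differ only in qubit 0: amplitudes (a, b) of (|…0…⟩, |…1…⟩) become ((a + b)/√2, (a − b)/√2). Kets absent from the input have amplitude 0.
(|00⟩, |10⟩): (a, b) = (-0.639i, 0.6897i) → (0.03585i, -0.9395i)
(|01⟩, |11⟩): (a, b) = (0.1128i, -0.3213i) → (-0.1474i, 0.307i)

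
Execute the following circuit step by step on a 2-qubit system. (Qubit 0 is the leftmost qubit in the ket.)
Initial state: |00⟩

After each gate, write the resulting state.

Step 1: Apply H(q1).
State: 1/√2|00⟩ + 1/√2|01⟩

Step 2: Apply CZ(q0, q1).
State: 1/√2|00⟩ + 1/√2|01⟩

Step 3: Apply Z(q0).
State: 1/√2|00⟩ + 1/√2|01⟩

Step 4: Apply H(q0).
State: 1/2|00⟩ + 1/2|01⟩ + 1/2|10⟩ + 1/2|11⟩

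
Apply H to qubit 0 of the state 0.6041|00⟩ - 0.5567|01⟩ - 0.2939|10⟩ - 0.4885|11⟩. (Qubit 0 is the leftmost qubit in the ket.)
0.2193|00⟩ - 0.7391|01⟩ + 0.635|10⟩ - 0.04822|11⟩

H on qubit 0 mixes each pair of kets that differ only in qubit 0: amplitudes (a, b) of (|…0…⟩, |…1…⟩) become ((a + b)/√2, (a − b)/√2). Kets absent from the input have amplitude 0.
(|00⟩, |10⟩): (a, b) = (0.6041, -0.2939) → (0.2193, 0.635)
(|01⟩, |11⟩): (a, b) = (-0.5567, -0.4885) → (-0.7391, -0.04822)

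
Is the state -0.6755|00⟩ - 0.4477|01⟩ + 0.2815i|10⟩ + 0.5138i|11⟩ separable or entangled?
Entangled

Writing the state as a|00⟩ + b|01⟩ + c|10⟩ + d|11⟩, it is a product state iff ad − bc = 0.
Here (a, b, c, d) = (-0.6755, -0.4477, 0.2815i, 0.5138i): ad − bc = (-0.6755)(0.5138i) − (-0.4477)(0.2815i) = -0.221i ≠ 0, so the state is entangled.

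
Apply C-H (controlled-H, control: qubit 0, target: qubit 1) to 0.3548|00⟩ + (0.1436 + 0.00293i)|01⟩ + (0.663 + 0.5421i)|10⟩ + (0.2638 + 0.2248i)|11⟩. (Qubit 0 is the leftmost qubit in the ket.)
0.3548|00⟩ + (0.1436 + 0.00293i)|01⟩ + (0.6553 + 0.5423i)|10⟩ + (0.2823 + 0.2244i)|11⟩

C-H leaves the control-|0⟩ kets |00⟩, |01⟩ unchanged and applies H to qubit 1 on the control-|1⟩ pair (|10⟩, |11⟩).
H = [[1/√2, 1/√2], [1/√2, -1/√2]].
With a = amp(|10⟩) = (0.663 + 0.5421i) and b = amp(|11⟩) = (0.2638 + 0.2248i):
new amp(|10⟩) = (1/√2)·a + (1/√2)·b = (0.6553 + 0.5423i)
new amp(|11⟩) = (1/√2)·a + (-1/√2)·b = (0.2823 + 0.2244i)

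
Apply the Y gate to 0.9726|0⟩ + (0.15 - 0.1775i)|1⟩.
(-0.1775 - 0.15i)|0⟩ + 0.9726i|1⟩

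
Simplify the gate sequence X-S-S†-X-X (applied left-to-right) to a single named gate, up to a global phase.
X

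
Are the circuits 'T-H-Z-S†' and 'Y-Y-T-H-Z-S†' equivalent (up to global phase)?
Yes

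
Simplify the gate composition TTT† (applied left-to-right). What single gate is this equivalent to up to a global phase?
T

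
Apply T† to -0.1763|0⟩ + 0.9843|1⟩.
-0.1763|0⟩ + (0.696 - 0.696i)|1⟩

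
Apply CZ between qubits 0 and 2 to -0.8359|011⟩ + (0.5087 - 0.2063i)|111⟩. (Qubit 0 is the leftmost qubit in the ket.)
-0.8359|011⟩ + (-0.5087 + 0.2063i)|111⟩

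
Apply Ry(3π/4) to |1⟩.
-0.9239|0⟩ + 0.3827|1⟩

Ry(3π/4) = [[cos(θ/2), −sin(θ/2)], [sin(θ/2), cos(θ/2)]]; θ = 3π/4, cos(θ/2) ≈ 0.382683, sin(θ/2) ≈ 0.92388.
With a = amp(|0⟩) = 0 and b = amp(|1⟩) = 1:
new amp(|0⟩) = (0.382683)·a + (-0.92388)·b = -0.9239
new amp(|1⟩) = (0.92388)·a + (0.382683)·b = 0.3827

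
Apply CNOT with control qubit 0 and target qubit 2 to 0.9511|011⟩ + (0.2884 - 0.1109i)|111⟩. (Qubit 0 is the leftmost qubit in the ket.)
0.9511|011⟩ + (0.2884 - 0.1109i)|110⟩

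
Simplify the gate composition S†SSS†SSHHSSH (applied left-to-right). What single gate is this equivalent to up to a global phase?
H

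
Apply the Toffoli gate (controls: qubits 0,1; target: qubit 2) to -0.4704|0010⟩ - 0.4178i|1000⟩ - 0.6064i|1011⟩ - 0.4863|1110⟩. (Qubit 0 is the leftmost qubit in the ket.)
-0.4704|0010⟩ - 0.4178i|1000⟩ - 0.6064i|1011⟩ - 0.4863|1100⟩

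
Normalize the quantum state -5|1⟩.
-|1⟩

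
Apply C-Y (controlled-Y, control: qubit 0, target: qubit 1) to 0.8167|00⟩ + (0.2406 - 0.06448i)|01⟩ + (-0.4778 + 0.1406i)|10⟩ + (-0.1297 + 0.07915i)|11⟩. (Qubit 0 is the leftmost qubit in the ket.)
0.8167|00⟩ + (0.2406 - 0.06448i)|01⟩ + (0.07915 + 0.1297i)|10⟩ + (-0.1406 - 0.4778i)|11⟩

C-Y leaves the control-|0⟩ kets |00⟩, |01⟩ unchanged and applies Y to qubit 1 on the control-|1⟩ pair (|10⟩, |11⟩).
Y = [[0, -i], [i, 0]].
With a = amp(|10⟩) = (-0.4778 + 0.1406i) and b = amp(|11⟩) = (-0.1297 + 0.07915i):
new amp(|10⟩) = (-i)·b = (0.07915 + 0.1297i)
new amp(|11⟩) = (i)·a = (-0.1406 - 0.4778i)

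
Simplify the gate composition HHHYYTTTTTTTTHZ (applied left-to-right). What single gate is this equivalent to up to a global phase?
Z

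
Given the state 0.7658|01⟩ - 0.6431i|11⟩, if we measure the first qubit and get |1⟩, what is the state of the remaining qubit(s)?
-i|1⟩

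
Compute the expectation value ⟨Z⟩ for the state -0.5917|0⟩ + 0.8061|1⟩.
-0.2997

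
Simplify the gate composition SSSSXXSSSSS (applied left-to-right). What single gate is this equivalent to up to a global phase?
S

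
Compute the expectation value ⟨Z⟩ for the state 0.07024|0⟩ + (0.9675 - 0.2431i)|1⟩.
-0.9902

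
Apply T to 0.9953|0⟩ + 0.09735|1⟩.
0.9953|0⟩ + (0.06884 + 0.06884i)|1⟩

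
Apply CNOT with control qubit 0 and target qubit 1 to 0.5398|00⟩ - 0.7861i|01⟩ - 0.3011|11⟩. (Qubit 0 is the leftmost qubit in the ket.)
0.5398|00⟩ - 0.7861i|01⟩ - 0.3011|10⟩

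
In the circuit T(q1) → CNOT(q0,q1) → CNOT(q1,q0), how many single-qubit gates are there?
1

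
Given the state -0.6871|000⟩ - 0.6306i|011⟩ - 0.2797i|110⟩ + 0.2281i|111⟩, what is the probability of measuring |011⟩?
0.3977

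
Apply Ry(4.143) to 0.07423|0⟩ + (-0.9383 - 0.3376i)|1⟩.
(0.7875 + 0.2962i)|0⟩ + (0.5155 + 0.1621i)|1⟩

Ry(4.143) = [[cos(θ/2), −sin(θ/2)], [sin(θ/2), cos(θ/2)]]; θ = 4.143, cos(θ/2) ≈ -0.480043, sin(θ/2) ≈ 0.877245.
With a = amp(|0⟩) = 0.07423 and b = amp(|1⟩) = (-0.9383 - 0.3376i):
new amp(|0⟩) = (-0.480043)·a + (-0.877245)·b = (0.7875 + 0.2962i)
new amp(|1⟩) = (0.877245)·a + (-0.480043)·b = (0.5155 + 0.1621i)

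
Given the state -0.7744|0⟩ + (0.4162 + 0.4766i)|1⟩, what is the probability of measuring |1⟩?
0.4004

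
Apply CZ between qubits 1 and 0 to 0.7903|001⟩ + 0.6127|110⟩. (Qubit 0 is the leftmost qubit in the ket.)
0.7903|001⟩ - 0.6127|110⟩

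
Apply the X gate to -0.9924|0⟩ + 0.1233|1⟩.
0.1233|0⟩ - 0.9924|1⟩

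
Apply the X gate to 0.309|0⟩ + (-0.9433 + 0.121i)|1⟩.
(-0.9433 + 0.121i)|0⟩ + 0.309|1⟩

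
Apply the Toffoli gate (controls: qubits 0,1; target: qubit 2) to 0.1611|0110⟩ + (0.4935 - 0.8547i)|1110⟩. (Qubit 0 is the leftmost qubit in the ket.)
0.1611|0110⟩ + (0.4935 - 0.8547i)|1100⟩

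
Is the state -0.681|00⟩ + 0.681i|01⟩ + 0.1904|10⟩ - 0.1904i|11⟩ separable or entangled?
Separable

Writing the state as a|00⟩ + b|01⟩ + c|10⟩ + d|11⟩, it is a product state iff ad − bc = 0.
Here (a, b, c, d) = (-0.681, 0.681i, 0.1904, -0.1904i): ad − bc = (-0.681)(-0.1904i) − (0.681i)(0.1904) = 0, so the state is separable.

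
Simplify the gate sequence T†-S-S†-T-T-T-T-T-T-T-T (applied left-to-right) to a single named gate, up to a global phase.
T†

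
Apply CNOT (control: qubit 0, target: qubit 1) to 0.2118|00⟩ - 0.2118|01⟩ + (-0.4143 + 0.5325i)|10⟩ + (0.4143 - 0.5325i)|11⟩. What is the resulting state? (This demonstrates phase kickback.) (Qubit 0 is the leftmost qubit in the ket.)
0.2118|00⟩ - 0.2118|01⟩ + (0.4143 - 0.5325i)|10⟩ + (-0.4143 + 0.5325i)|11⟩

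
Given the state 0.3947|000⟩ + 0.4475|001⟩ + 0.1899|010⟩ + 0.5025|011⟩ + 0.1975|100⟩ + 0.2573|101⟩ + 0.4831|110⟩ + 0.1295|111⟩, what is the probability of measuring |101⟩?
0.0662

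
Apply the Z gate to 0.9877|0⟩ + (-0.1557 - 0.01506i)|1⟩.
0.9877|0⟩ + (0.1557 + 0.01506i)|1⟩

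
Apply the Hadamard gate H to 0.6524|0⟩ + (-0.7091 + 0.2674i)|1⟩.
(-0.04009 + 0.1891i)|0⟩ + (0.9627 - 0.1891i)|1⟩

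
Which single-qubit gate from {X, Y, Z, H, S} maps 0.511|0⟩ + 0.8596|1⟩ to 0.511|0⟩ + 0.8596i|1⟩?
S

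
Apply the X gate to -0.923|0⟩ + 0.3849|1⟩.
0.3849|0⟩ - 0.923|1⟩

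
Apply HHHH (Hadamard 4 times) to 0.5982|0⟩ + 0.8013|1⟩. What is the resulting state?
0.5982|0⟩ + 0.8013|1⟩

H² = I, so an even number of Hadamards cancels: H^4 = I and the state is unchanged.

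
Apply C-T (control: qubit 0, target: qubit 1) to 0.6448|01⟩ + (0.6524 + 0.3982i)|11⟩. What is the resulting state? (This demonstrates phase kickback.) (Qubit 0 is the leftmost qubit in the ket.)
0.6448|01⟩ + (0.1797 + 0.7429i)|11⟩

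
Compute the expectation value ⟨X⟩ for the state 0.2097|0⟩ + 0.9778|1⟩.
0.4101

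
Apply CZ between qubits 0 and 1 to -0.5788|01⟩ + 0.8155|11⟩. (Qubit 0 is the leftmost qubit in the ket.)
-0.5788|01⟩ - 0.8155|11⟩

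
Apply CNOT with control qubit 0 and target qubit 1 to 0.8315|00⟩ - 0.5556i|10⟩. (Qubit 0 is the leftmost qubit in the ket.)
0.8315|00⟩ - 0.5556i|11⟩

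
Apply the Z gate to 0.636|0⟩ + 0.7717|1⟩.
0.636|0⟩ - 0.7717|1⟩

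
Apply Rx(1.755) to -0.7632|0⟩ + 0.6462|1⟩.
(-0.4877 - 0.497i)|0⟩ + (0.413 + 0.587i)|1⟩

Rx(1.755) = [[cos(θ/2), −i·sin(θ/2)], [−i·sin(θ/2), cos(θ/2)]]; θ = 1.755, cos(θ/2) ≈ 0.639076, sin(θ/2) ≈ 0.769144.
With a = amp(|0⟩) = -0.7632 and b = amp(|1⟩) = 0.6462:
new amp(|0⟩) = (0.639076)·a + (-0.769144i)·b = (-0.4877 - 0.497i)
new amp(|1⟩) = (-0.769144i)·a + (0.639076)·b = (0.413 + 0.587i)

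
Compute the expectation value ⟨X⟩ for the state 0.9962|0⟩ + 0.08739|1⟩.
0.1741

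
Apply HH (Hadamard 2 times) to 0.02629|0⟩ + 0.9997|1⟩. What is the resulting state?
0.02629|0⟩ + 0.9997|1⟩

H² = I, so an even number of Hadamards cancels: H^2 = I and the state is unchanged.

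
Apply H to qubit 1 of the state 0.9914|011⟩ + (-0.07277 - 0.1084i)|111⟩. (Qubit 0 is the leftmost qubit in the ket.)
0.701|001⟩ - 0.701|011⟩ + (-0.05146 - 0.07665i)|101⟩ + (0.05146 + 0.07665i)|111⟩

H on qubit 1 mixes each pair of kets that differ only in qubit 1: amplitudes (a, b) of (|…0…⟩, |…1…⟩) become ((a + b)/√2, (a − b)/√2). Kets absent from the input have amplitude 0.
(|001⟩, |011⟩): (a, b) = (0, 0.9914) → (0.701, -0.701)
(|101⟩, |111⟩): (a, b) = (0, (-0.07277 - 0.1084i)) → ((-0.05146 - 0.07665i), (0.05146 + 0.07665i))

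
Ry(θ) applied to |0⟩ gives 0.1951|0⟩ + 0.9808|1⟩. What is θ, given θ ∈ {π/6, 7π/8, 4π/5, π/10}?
7π/8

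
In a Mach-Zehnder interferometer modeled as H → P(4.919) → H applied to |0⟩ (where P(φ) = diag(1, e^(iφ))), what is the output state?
(0.6026 - 0.4894i)|0⟩ + (0.3974 + 0.4894i)|1⟩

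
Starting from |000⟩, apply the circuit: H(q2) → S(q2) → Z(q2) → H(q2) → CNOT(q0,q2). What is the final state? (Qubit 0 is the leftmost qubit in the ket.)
(1/2 - (1/2)i)|000⟩ + (1/2 + (1/2)i)|001⟩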